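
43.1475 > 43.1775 False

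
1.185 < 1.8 True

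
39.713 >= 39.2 True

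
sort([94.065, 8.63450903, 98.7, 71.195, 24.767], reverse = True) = [98.7, 94.065, 71.195, 24.767, 8.63450903]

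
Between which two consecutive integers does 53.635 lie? 53 and 54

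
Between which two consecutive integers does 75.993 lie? 75 and 76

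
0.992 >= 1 False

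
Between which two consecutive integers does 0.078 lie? 0 and 1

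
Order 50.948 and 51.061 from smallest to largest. 50.948, 51.061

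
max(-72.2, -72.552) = -72.2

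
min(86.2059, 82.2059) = 82.2059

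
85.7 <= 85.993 True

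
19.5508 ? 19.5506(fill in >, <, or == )>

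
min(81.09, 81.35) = 81.09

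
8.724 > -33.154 True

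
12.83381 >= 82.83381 False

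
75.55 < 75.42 False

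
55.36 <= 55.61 True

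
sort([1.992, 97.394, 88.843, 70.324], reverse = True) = [97.394, 88.843, 70.324, 1.992]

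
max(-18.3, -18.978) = -18.3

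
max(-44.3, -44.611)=-44.3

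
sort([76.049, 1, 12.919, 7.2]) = [1, 7.2, 12.919, 76.049]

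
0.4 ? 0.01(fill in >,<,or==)>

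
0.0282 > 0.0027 True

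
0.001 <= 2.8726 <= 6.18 True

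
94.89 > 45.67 True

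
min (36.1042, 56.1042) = 36.1042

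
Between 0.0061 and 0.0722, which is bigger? 0.0722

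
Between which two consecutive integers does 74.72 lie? 74 and 75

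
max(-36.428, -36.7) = -36.428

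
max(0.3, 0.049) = 0.3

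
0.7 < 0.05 False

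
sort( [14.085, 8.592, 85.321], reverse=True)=[85.321, 14.085, 8.592]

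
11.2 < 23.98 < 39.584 True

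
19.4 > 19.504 False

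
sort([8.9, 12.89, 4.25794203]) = [4.25794203, 8.9, 12.89]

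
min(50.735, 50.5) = 50.5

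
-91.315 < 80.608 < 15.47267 False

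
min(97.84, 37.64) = 37.64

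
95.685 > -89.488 True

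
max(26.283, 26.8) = 26.8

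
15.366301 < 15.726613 True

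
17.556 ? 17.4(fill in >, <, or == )>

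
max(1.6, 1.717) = 1.717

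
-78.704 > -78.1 False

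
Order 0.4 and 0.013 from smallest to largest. 0.013, 0.4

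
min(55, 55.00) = 55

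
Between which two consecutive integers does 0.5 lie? 0 and 1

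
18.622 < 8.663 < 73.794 False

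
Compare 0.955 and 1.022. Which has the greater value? 1.022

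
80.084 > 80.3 False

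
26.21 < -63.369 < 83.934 False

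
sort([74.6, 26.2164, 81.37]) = [26.2164, 74.6, 81.37]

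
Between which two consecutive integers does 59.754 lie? 59 and 60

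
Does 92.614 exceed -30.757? Yes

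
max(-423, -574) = -423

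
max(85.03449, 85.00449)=85.03449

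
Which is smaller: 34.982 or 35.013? 34.982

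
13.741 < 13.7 False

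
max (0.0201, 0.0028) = 0.0201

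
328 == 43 False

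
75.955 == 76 False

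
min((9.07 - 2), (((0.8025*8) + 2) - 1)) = 7.07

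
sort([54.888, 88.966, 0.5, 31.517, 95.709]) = [0.5, 31.517, 54.888, 88.966, 95.709]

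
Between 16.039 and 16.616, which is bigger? 16.616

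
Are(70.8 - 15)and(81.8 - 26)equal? Yes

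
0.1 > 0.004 True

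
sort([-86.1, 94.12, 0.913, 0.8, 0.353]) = [-86.1, 0.353, 0.8, 0.913, 94.12]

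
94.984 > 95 False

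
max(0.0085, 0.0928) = 0.0928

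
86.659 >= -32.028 True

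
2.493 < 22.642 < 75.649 True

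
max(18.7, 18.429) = 18.7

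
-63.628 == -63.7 False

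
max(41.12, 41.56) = 41.56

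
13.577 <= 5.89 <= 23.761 False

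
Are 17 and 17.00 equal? Yes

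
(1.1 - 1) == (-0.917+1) False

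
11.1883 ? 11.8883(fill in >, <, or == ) <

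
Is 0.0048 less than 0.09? Yes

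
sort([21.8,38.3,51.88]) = [21.8,38.3,51.88]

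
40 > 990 False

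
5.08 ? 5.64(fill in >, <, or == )<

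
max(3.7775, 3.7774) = 3.7775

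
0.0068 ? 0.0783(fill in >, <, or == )<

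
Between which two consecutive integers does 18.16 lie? 18 and 19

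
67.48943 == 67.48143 False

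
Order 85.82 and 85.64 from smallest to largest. 85.64, 85.82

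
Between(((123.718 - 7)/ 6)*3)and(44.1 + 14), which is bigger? (((123.718 - 7)/ 6)*3)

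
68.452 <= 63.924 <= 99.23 False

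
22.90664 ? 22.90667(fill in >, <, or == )<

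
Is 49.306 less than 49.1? No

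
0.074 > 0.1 False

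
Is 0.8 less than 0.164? No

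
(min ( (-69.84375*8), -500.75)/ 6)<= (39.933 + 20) True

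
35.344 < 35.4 True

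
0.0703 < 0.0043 False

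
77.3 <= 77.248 False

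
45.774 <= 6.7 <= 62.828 False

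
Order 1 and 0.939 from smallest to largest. 0.939, 1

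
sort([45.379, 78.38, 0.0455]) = [0.0455, 45.379, 78.38]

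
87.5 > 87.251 True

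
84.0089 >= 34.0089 True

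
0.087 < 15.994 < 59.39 True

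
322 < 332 True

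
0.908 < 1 True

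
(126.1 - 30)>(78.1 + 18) False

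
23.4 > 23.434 False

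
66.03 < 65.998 False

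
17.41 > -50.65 True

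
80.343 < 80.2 False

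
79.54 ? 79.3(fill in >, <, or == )>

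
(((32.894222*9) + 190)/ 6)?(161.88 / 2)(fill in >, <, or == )>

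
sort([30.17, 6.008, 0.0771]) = [0.0771, 6.008, 30.17]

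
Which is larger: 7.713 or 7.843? 7.843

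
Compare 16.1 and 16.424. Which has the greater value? 16.424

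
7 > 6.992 True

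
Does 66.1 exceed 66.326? No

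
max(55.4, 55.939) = 55.939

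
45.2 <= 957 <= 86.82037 False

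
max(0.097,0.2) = 0.2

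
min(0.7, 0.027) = 0.027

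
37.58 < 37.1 False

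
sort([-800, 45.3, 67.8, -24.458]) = [-800, -24.458, 45.3, 67.8]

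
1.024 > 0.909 True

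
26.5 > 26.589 False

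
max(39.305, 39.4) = 39.4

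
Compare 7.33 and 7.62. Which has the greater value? 7.62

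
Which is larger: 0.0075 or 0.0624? 0.0624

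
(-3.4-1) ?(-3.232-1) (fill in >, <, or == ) <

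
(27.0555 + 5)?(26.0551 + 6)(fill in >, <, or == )>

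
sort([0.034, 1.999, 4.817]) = [0.034, 1.999, 4.817]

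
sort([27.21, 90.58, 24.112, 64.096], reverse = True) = [90.58, 64.096, 27.21, 24.112]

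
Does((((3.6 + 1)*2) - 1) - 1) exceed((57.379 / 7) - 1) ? Yes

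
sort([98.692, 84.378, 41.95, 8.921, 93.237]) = [8.921, 41.95, 84.378, 93.237, 98.692]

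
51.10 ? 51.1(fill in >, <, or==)==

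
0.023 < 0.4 True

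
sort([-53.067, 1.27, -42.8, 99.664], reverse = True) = [99.664, 1.27, -42.8, -53.067]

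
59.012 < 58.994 False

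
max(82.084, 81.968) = 82.084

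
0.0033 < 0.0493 True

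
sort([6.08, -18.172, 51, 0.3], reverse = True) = [51, 6.08, 0.3, -18.172]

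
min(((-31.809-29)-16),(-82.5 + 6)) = -76.809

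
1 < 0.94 False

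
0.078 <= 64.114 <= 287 True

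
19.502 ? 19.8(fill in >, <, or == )<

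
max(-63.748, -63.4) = -63.4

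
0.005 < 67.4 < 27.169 False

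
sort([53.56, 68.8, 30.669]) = [30.669, 53.56, 68.8]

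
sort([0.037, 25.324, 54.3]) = [0.037, 25.324, 54.3]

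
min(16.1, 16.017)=16.017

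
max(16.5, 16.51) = 16.51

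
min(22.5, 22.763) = 22.5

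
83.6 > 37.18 True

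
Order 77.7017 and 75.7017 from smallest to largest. 75.7017,77.7017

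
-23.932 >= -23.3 False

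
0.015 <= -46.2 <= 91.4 False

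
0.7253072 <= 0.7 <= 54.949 False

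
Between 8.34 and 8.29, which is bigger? 8.34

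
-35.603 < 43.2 True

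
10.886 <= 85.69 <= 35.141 False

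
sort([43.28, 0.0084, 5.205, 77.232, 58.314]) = [0.0084, 5.205, 43.28, 58.314, 77.232]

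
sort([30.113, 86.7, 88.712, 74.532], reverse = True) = [88.712, 86.7, 74.532, 30.113]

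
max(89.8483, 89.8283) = 89.8483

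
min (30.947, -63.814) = -63.814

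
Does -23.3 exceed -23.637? Yes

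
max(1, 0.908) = 1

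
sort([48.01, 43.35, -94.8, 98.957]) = [-94.8, 43.35, 48.01, 98.957]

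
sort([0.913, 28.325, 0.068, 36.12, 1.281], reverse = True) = [36.12, 28.325, 1.281, 0.913, 0.068]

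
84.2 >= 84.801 False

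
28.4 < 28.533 True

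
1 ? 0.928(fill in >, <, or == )>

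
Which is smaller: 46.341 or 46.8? 46.341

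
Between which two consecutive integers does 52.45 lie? 52 and 53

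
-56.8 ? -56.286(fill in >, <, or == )<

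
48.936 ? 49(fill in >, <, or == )<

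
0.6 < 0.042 False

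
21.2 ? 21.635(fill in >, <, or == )<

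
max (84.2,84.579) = 84.579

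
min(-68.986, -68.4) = -68.986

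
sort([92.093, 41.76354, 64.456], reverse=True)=[92.093, 64.456, 41.76354]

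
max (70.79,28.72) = 70.79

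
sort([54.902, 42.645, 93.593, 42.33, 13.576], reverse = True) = [93.593, 54.902, 42.645, 42.33, 13.576]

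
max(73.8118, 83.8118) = 83.8118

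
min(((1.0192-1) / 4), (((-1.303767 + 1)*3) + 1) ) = 0.0048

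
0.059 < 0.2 True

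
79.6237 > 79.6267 False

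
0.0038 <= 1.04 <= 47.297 True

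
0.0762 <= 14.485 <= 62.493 True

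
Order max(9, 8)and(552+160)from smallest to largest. max(9, 8), (552+160)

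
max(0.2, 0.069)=0.2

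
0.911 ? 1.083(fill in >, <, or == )<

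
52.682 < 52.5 False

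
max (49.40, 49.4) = 49.4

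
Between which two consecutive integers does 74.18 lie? 74 and 75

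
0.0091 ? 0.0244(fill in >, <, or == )<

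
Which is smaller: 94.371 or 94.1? 94.1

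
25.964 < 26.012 True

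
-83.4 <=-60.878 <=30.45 True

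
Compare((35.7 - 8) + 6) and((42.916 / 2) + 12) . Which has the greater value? ((35.7 - 8) + 6)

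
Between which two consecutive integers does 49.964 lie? 49 and 50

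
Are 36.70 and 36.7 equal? Yes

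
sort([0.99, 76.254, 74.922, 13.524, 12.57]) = [0.99, 12.57, 13.524, 74.922, 76.254]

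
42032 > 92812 False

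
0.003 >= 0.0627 False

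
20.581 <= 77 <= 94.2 True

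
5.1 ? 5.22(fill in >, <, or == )<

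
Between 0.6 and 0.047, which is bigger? 0.6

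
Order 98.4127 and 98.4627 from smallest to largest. 98.4127, 98.4627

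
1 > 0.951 True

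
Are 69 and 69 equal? Yes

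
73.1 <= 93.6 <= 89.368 False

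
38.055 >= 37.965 True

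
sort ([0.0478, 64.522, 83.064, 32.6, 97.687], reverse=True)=[97.687, 83.064, 64.522, 32.6, 0.0478]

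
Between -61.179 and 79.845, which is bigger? 79.845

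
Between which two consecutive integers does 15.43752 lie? 15 and 16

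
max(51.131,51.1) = 51.131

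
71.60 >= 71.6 True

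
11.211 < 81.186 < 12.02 False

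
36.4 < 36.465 True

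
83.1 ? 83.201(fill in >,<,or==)<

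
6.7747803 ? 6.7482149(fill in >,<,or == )>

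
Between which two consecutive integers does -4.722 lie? -5 and -4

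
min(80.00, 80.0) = 80.00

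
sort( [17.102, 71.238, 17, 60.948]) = [17, 17.102, 60.948, 71.238]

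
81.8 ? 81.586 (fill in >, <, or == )>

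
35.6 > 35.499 True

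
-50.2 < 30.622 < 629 True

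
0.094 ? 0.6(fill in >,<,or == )<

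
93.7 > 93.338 True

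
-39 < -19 True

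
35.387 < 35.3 False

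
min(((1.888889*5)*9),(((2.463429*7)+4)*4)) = 84.976012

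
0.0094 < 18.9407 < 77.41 True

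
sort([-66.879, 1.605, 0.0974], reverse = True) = [1.605, 0.0974, -66.879]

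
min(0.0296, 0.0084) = 0.0084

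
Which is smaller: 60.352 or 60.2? 60.2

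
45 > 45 False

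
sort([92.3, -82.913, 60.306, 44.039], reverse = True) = [92.3, 60.306, 44.039, -82.913]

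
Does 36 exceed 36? No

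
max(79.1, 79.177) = 79.177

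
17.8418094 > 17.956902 False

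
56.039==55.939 False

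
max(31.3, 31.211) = 31.3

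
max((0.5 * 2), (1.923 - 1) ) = 1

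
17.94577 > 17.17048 True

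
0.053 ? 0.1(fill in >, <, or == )<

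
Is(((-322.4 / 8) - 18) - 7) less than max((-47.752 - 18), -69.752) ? No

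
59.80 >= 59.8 True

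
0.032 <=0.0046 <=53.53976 False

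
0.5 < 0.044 False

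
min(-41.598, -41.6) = -41.6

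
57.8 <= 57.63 False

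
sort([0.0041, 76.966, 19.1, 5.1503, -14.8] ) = [-14.8, 0.0041, 5.1503, 19.1, 76.966]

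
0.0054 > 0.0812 False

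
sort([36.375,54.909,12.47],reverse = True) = [54.909,36.375,12.47]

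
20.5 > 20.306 True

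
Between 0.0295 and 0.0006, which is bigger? 0.0295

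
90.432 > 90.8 False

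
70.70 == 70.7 True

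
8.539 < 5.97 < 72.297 False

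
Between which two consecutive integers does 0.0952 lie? 0 and 1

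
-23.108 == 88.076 False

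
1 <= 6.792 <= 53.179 True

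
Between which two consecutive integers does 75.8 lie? 75 and 76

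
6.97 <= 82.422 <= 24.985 False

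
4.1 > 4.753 False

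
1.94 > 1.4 True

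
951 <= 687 False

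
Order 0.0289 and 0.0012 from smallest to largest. 0.0012,0.0289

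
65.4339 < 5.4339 False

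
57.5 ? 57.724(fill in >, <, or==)<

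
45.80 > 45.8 False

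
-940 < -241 True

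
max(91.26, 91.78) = 91.78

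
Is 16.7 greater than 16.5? Yes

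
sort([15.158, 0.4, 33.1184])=[0.4, 15.158, 33.1184]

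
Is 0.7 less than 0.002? No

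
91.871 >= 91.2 True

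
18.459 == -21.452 False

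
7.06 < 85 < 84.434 False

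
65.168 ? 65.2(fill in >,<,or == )<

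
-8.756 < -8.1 True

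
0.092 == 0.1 False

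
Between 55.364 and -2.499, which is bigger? 55.364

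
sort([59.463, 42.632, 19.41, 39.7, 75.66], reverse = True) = [75.66, 59.463, 42.632, 39.7, 19.41]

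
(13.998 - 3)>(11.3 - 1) True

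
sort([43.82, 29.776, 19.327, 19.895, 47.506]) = [19.327, 19.895, 29.776, 43.82, 47.506]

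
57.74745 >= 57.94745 False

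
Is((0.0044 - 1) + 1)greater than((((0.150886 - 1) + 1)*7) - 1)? No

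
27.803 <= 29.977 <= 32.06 True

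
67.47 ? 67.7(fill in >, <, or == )<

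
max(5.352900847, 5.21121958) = 5.352900847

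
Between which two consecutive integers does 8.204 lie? 8 and 9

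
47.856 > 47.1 True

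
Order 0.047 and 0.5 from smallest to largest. 0.047, 0.5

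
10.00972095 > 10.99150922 False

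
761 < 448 False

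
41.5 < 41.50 False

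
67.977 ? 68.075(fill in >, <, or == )<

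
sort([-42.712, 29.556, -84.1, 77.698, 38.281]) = [-84.1, -42.712, 29.556, 38.281, 77.698]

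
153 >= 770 False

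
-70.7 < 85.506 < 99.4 True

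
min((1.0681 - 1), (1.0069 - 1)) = 0.0069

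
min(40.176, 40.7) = 40.176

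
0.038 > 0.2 False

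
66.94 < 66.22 False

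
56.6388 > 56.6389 False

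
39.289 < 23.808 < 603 False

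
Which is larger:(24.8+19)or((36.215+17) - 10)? (24.8+19)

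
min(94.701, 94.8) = 94.701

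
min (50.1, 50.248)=50.1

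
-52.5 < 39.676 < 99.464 True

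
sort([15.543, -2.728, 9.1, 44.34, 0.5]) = [-2.728, 0.5, 9.1, 15.543, 44.34]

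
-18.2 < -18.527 False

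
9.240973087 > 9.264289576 False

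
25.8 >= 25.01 True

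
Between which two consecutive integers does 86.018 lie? 86 and 87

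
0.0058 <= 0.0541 True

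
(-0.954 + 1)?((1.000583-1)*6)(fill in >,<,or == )>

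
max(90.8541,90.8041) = 90.8541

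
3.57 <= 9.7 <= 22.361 True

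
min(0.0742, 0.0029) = 0.0029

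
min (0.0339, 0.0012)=0.0012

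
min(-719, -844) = -844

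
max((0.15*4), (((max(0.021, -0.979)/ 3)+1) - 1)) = 0.6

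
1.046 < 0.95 False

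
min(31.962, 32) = 31.962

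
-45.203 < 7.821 True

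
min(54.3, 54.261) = 54.261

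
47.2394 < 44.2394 False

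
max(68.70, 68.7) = 68.7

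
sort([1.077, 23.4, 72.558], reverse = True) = [72.558, 23.4, 1.077]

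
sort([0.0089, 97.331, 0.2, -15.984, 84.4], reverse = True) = [97.331, 84.4, 0.2, 0.0089, -15.984]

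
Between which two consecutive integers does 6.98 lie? 6 and 7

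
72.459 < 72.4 False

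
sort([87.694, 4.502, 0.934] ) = [0.934, 4.502, 87.694]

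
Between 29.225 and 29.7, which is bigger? 29.7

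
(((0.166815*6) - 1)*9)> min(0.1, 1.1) False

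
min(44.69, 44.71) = 44.69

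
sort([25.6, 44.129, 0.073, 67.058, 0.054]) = [0.054, 0.073, 25.6, 44.129, 67.058]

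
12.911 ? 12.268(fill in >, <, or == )>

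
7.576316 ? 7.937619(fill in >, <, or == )<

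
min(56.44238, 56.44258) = 56.44238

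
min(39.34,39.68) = 39.34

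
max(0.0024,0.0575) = 0.0575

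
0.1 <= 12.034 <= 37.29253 True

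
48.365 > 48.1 True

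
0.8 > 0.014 True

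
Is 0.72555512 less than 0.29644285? No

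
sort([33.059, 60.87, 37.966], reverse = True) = [60.87, 37.966, 33.059]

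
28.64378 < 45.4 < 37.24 False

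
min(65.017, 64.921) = 64.921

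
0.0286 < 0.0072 False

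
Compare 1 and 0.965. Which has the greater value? 1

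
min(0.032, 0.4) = 0.032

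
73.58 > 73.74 False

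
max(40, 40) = 40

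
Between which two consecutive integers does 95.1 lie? 95 and 96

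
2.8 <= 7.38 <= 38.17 True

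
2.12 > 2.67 False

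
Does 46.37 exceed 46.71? No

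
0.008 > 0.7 False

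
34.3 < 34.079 False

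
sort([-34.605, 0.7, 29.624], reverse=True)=[29.624, 0.7, -34.605]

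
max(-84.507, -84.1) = -84.1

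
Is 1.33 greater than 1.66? No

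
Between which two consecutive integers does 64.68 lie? 64 and 65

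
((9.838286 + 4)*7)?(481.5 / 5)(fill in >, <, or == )>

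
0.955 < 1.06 True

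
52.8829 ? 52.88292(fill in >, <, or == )<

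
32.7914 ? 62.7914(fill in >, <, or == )<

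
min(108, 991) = 108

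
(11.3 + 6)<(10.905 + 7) True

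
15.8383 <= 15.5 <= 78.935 False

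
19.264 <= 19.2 False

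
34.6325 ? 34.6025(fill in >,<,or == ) >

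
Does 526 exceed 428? Yes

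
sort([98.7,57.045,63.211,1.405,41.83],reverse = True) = [98.7,63.211,57.045,41.83,1.405]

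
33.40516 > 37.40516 False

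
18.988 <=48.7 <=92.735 True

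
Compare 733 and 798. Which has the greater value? 798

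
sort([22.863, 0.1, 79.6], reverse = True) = [79.6, 22.863, 0.1]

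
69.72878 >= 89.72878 False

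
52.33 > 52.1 True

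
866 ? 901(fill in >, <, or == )<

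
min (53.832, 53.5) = 53.5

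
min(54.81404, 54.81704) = 54.81404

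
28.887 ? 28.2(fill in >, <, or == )>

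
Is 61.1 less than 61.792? Yes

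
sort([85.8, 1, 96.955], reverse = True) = [96.955, 85.8, 1]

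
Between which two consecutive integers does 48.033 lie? 48 and 49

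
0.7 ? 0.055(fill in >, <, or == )>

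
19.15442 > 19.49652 False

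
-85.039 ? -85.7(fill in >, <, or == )>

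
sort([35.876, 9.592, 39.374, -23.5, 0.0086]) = [-23.5, 0.0086, 9.592, 35.876, 39.374]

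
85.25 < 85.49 True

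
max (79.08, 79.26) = 79.26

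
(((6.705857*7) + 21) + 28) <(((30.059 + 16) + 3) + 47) True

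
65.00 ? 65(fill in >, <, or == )==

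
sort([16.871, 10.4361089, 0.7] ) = [0.7, 10.4361089, 16.871]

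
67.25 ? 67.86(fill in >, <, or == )<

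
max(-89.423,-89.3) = -89.3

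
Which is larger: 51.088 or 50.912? 51.088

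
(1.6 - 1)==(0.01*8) False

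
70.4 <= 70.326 False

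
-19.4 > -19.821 True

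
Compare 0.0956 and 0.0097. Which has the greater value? 0.0956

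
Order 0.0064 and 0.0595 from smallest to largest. 0.0064, 0.0595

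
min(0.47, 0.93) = 0.47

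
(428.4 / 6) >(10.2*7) False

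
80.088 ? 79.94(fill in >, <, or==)>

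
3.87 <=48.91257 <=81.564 True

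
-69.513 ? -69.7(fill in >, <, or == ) >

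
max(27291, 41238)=41238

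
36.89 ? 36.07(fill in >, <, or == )>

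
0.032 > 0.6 False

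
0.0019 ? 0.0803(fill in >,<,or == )<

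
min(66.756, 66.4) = 66.4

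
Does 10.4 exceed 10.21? Yes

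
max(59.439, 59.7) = 59.7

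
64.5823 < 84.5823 True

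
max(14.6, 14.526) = 14.6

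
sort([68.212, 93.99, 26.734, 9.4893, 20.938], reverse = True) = [93.99, 68.212, 26.734, 20.938, 9.4893]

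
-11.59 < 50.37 True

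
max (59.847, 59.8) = 59.847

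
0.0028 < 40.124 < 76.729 True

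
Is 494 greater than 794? No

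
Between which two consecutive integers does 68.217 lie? 68 and 69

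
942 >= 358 True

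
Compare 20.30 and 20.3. They are equal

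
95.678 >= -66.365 True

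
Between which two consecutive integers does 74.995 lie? 74 and 75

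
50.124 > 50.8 False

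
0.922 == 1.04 False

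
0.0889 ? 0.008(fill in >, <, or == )>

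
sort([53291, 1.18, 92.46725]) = [1.18, 92.46725, 53291]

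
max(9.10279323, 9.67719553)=9.67719553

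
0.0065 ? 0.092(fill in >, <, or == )<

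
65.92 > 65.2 True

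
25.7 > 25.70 False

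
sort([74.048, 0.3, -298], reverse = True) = [74.048, 0.3, -298]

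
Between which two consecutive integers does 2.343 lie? 2 and 3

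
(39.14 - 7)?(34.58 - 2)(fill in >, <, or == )<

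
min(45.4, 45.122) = 45.122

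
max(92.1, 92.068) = 92.1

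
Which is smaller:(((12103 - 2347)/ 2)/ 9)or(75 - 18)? (75 - 18)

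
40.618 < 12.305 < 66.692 False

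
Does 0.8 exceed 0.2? Yes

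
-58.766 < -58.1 True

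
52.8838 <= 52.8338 False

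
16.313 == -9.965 False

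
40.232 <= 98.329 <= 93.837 False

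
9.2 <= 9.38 True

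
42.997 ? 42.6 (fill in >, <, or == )>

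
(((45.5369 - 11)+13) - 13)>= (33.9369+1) False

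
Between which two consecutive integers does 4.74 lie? 4 and 5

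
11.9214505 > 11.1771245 True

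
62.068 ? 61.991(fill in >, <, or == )>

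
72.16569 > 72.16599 False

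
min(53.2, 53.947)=53.2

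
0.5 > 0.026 True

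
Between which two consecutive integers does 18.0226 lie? 18 and 19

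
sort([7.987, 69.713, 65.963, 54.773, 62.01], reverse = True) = [69.713, 65.963, 62.01, 54.773, 7.987]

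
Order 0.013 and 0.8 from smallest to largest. 0.013, 0.8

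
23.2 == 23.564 False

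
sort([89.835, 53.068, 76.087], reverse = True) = [89.835, 76.087, 53.068]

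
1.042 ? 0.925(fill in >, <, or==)>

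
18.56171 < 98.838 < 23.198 False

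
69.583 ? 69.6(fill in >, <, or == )<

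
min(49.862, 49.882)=49.862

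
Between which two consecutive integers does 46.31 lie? 46 and 47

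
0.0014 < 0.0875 True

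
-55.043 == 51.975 False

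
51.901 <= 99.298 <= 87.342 False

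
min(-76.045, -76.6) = -76.6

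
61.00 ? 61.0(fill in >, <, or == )==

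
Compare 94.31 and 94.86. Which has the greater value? 94.86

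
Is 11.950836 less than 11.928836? No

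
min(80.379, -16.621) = -16.621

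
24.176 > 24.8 False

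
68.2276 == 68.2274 False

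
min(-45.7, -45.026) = -45.7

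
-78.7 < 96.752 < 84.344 False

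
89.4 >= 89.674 False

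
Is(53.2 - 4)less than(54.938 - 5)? Yes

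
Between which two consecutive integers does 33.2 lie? 33 and 34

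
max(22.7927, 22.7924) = 22.7927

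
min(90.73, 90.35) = 90.35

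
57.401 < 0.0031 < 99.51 False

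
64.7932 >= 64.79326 False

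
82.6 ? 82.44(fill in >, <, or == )>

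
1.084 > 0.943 True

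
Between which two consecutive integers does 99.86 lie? 99 and 100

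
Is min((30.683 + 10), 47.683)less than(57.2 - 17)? No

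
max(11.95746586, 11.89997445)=11.95746586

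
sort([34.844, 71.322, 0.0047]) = [0.0047, 34.844, 71.322]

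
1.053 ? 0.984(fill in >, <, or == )>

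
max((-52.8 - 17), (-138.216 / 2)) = -69.108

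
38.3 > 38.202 True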